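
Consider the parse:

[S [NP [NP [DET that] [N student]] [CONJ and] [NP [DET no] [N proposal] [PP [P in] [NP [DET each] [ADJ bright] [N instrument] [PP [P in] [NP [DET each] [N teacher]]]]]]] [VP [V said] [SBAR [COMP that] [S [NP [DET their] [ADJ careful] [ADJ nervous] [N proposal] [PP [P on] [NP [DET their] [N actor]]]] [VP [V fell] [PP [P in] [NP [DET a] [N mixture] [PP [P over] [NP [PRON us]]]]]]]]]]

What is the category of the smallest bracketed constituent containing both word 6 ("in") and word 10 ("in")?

PP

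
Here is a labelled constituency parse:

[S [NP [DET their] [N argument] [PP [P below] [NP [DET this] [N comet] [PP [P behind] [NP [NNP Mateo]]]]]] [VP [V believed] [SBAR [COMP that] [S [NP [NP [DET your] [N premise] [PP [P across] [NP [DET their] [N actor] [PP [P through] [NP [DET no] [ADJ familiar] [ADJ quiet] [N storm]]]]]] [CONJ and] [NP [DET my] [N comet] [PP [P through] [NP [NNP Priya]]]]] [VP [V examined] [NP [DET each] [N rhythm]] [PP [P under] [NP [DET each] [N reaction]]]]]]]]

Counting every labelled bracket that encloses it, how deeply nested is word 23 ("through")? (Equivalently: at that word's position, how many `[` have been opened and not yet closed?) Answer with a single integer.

8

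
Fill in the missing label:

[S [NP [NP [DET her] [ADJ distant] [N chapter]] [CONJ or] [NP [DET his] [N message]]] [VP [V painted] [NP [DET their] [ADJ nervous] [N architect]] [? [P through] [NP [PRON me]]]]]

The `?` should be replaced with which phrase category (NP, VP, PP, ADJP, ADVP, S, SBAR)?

PP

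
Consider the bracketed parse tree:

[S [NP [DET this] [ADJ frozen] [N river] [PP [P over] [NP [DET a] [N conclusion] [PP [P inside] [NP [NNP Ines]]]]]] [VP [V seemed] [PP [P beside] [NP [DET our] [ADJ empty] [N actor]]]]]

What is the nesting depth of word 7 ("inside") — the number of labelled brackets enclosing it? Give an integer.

The word sits inside P, which is inside PP, inside NP, inside PP, inside NP, inside S — 6 brackets in all.

6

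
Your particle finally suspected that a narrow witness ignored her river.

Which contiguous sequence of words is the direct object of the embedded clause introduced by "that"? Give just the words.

her river

"ignored" heads the VP of the embedded clause introduced by "that", and "her river" is its direct object.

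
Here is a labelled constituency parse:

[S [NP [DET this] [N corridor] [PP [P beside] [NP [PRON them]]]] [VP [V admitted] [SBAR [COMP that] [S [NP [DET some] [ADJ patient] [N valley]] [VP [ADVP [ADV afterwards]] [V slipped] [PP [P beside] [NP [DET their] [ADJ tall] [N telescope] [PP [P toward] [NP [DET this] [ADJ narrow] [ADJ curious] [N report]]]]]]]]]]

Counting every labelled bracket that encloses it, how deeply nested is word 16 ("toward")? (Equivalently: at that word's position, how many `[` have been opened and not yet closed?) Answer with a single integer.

9

Counting open brackets not yet closed at "toward": [S [VP [SBAR [S [VP [PP [NP [PP [P = 9.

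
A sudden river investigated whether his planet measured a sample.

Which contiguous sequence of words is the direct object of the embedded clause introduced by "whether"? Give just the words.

a sample

Within the embedded clause introduced by "whether", the direct object of "measured" is "a sample".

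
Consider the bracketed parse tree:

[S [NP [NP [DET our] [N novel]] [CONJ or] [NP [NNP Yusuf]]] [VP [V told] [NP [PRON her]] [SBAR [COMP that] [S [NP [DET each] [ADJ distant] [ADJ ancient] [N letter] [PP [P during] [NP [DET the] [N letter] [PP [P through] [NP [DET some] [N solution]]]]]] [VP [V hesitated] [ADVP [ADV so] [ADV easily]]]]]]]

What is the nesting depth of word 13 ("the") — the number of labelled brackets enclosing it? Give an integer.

8

Path from the root down to the word: S → VP → SBAR → S → NP → PP → NP → DET. That is 8 enclosing brackets.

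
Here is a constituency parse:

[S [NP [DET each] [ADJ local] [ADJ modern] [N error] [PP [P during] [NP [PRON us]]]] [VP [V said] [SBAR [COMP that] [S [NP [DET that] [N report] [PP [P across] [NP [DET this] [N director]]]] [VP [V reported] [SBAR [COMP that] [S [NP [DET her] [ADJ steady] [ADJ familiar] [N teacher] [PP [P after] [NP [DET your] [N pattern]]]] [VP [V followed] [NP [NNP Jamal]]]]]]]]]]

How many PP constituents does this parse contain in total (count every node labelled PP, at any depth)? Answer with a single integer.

3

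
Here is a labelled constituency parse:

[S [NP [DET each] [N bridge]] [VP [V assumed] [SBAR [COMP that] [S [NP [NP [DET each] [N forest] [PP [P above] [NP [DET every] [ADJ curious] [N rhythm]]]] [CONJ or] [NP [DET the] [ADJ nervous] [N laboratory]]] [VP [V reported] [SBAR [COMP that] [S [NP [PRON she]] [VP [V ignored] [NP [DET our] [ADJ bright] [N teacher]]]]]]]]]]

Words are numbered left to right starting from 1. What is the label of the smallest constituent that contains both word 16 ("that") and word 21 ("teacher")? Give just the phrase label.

SBAR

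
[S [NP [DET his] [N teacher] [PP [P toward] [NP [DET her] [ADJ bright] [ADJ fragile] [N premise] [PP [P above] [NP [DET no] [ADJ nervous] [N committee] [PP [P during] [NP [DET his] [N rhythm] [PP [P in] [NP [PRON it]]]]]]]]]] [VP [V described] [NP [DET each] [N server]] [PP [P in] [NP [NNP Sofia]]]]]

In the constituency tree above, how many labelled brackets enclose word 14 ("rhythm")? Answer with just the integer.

9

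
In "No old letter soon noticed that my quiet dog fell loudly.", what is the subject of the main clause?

no old letter

The subject of the main clause is the NP immediately before the verb "noticed": "no old letter".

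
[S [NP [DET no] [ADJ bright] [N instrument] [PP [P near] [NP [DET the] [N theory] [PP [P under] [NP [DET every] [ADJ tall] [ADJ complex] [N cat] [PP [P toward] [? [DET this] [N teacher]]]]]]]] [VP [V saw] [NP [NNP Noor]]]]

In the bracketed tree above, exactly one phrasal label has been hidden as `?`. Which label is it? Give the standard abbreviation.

NP

The `?` node immediately contains: DET 'this', N 'teacher'. That is the internal structure of a noun phrase, so the label is NP.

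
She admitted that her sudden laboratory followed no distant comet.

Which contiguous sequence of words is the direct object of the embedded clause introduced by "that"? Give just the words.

no distant comet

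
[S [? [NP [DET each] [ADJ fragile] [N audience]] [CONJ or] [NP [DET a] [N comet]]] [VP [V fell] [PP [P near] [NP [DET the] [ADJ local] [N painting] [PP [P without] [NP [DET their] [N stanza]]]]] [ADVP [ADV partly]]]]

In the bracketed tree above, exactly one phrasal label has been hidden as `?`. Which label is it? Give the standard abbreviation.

The `?` node immediately contains: NP, CONJ 'or', NP. That is the internal structure of a noun phrase, so the label is NP.

NP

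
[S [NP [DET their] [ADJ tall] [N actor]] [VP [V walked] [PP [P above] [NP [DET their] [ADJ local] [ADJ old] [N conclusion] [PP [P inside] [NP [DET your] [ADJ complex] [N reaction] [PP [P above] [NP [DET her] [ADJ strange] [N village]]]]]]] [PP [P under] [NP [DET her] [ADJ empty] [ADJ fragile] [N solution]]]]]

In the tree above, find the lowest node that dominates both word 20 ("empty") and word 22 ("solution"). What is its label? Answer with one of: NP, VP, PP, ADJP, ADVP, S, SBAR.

NP

Both words fall inside [NP her empty fragile solution] (words 19–22), and no smaller constituent contains them both. Label: NP.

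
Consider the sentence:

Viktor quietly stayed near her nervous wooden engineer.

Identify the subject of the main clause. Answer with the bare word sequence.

"Viktor" is the NP that combines with the VP headed by "stayed" to form the main clause — the subject.

Viktor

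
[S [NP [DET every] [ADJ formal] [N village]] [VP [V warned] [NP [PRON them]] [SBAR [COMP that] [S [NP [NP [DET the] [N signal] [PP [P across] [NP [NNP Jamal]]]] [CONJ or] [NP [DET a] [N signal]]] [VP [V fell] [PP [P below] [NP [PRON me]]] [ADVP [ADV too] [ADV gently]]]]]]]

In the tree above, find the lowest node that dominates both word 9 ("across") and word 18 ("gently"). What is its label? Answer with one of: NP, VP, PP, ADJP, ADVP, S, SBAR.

S

Both words fall inside [S the signal across Jamal or a signal fell below me too gently] (words 7–18), and no smaller constituent contains them both. Label: S.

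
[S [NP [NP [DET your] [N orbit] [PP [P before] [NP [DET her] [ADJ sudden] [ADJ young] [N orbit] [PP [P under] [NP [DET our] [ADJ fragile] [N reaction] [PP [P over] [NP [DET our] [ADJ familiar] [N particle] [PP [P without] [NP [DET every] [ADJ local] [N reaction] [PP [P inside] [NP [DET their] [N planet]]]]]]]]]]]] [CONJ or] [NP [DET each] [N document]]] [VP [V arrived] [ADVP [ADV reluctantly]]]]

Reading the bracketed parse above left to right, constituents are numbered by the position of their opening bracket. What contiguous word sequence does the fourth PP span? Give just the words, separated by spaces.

without every local reaction inside their planet

Opening `[PP` markers occur at word positions 3, 8, 12, 16, 20; the fourth of these opens the constituent [PP without every local reaction inside their planet].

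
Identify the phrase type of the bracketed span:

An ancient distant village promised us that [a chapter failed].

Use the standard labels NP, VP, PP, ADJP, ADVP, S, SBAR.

S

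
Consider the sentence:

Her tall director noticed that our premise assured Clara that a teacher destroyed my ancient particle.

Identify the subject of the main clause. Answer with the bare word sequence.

her tall director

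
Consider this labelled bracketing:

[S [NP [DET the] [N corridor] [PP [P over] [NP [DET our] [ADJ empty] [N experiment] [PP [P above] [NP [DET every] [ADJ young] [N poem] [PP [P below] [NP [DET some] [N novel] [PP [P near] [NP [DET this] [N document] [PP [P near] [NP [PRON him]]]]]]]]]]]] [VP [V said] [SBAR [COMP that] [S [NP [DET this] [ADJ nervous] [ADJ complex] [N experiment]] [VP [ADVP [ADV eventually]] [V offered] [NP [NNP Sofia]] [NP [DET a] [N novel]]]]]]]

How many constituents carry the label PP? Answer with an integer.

5

Scanning left to right, an opening `[PP` appears at word positions 3, 7, 11, 14, 17 — 5 in total.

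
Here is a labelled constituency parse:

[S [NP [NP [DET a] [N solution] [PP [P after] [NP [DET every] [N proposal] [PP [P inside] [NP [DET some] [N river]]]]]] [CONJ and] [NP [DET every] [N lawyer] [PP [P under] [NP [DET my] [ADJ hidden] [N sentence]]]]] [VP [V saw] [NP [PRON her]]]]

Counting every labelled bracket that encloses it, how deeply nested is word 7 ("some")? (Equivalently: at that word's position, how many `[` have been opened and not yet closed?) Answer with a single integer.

8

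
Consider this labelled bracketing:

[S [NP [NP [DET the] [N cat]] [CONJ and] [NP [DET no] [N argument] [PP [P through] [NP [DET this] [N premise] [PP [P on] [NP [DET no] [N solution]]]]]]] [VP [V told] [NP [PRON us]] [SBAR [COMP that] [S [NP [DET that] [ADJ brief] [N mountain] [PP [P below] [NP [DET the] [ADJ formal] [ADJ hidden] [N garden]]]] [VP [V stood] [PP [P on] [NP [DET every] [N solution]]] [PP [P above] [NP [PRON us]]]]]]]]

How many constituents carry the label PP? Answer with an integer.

5

Listing each PP by its span: [PP through this premise on no solution]; [PP on no solution]; [PP below the formal hidden garden]; [PP on every solution]; [PP above us] — that makes 5.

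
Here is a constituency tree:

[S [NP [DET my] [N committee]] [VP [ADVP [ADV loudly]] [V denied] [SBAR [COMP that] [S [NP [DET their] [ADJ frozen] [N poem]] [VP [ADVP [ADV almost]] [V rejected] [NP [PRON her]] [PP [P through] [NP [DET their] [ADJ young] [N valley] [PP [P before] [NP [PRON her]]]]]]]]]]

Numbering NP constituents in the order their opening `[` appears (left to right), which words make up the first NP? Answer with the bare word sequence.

my committee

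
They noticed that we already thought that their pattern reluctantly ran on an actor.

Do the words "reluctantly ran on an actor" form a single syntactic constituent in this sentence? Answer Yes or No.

Yes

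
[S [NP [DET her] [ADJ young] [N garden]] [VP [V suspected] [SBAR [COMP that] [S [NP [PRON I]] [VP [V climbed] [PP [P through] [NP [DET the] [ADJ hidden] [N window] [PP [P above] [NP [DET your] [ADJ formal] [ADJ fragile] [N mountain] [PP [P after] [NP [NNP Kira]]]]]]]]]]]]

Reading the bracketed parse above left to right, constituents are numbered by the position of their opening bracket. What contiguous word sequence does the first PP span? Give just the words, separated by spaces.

The PP opening brackets appear, in order, over: "through the hidden window above your formal fragile mountain after Kira"; "above your formal fragile mountain after Kira"; "after Kira". The first one spans "through the hidden window above your formal fragile mountain after Kira".

through the hidden window above your formal fragile mountain after Kira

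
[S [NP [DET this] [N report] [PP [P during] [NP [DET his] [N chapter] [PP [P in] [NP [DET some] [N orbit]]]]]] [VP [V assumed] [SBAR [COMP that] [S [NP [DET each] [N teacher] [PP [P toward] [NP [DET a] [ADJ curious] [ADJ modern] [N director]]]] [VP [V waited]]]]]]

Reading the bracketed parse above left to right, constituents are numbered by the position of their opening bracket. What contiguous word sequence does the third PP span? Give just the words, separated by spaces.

toward a curious modern director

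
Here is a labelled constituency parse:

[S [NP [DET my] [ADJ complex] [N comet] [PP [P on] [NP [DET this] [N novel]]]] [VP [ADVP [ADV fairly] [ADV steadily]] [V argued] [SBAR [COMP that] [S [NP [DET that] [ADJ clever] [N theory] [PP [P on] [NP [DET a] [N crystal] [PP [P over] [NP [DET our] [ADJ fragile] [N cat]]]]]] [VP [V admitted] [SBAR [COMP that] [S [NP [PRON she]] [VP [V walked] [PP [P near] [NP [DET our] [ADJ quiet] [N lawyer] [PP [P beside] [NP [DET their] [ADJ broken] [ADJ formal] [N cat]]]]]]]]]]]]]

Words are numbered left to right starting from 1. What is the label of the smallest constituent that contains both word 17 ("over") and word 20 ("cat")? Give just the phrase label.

PP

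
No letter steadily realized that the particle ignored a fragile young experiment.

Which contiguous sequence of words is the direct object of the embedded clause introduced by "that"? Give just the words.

a fragile young experiment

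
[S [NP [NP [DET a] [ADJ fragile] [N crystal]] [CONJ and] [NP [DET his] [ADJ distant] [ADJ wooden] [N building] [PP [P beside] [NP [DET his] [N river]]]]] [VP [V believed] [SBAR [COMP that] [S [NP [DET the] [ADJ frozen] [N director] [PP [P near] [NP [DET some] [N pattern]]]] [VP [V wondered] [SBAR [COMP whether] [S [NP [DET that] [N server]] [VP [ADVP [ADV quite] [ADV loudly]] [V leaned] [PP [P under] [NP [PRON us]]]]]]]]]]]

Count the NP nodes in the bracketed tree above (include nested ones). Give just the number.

The NP constituents are: [NP a fragile crystal and his distant wooden building beside his river]; [NP a fragile crystal]; [NP his distant wooden building beside his river]; [NP his river]; [NP the frozen director near some pattern]; [NP some pattern] …. Total: 8.

8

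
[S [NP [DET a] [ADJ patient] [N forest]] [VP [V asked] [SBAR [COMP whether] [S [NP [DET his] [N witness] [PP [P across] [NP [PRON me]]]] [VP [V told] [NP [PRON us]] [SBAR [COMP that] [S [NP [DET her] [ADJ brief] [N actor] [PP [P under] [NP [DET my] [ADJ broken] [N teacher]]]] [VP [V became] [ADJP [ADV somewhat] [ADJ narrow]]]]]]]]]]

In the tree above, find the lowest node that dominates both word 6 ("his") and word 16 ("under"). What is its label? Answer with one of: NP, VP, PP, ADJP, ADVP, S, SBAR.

Word 6 lies under S → VP → SBAR → S → NP → DET; word 16 lies under S → VP → SBAR → S → VP → SBAR → S → NP → PP → P. The lowest shared node is the S.

S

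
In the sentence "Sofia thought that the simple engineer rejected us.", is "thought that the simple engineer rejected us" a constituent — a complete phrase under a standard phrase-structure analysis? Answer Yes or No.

The sequence corresponds to a single VP node — the verb phrase "thought that the simple engineer rejected us".

Yes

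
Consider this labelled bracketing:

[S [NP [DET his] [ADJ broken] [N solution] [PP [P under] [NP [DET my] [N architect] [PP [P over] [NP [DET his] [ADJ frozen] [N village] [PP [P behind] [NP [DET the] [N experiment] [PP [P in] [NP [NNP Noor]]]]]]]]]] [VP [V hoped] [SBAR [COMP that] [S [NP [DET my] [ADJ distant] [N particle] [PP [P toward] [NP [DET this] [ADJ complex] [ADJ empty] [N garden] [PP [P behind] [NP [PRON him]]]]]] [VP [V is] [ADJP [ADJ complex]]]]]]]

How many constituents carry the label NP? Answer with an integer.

8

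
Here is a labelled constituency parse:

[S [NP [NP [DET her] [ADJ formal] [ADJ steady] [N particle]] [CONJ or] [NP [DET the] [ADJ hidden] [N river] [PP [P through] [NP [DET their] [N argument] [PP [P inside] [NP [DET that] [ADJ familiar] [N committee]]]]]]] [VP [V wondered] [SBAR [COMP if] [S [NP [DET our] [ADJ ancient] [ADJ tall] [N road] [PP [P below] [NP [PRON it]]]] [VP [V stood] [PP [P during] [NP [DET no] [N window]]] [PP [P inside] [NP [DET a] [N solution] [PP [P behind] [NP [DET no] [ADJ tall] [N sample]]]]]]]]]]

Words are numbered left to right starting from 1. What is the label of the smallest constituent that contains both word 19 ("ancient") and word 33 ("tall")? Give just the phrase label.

Word 19 lies under S → VP → SBAR → S → NP → ADJ; word 33 lies under S → VP → SBAR → S → VP → PP → NP → PP → NP → ADJ. The lowest shared node is the S.

S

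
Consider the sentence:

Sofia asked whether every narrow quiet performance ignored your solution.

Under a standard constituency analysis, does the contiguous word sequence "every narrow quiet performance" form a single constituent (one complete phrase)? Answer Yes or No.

Yes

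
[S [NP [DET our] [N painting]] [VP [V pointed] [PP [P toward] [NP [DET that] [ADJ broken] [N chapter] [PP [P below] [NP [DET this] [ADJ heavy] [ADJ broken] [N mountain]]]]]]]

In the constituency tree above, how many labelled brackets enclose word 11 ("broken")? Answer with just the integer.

7

Counting open brackets not yet closed at "broken": [S [VP [PP [NP [PP [NP [ADJ = 7.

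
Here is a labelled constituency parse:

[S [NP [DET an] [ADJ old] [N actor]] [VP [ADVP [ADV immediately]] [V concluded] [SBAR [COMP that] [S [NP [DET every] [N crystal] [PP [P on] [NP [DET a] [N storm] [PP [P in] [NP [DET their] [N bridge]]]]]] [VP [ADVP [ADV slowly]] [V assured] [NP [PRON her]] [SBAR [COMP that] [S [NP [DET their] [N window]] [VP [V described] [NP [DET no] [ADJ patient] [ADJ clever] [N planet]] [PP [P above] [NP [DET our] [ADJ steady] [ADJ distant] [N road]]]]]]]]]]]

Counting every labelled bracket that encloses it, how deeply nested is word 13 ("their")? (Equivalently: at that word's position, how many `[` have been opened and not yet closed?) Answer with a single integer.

10

The word sits inside DET, which is inside NP, inside PP, inside NP, inside PP, inside NP, inside S, inside SBAR, inside VP, inside S — 10 brackets in all.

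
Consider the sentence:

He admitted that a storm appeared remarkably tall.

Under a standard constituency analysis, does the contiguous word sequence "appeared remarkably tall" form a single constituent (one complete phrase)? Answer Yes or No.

Yes

"appeared remarkably tall" is exactly the verb phrase [VP appeared remarkably tall], a complete constituent.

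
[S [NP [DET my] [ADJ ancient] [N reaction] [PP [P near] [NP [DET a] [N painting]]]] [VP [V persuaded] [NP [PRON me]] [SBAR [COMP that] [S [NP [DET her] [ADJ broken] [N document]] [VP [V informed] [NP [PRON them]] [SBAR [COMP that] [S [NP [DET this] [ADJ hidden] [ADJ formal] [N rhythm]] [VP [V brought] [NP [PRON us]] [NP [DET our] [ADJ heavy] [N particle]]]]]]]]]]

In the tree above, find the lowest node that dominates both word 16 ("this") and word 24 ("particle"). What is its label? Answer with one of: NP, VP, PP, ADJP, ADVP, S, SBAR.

S

The smallest bracket enclosing both words is [S this hidden formal rhythm brought us our heavy particle], so the label is S.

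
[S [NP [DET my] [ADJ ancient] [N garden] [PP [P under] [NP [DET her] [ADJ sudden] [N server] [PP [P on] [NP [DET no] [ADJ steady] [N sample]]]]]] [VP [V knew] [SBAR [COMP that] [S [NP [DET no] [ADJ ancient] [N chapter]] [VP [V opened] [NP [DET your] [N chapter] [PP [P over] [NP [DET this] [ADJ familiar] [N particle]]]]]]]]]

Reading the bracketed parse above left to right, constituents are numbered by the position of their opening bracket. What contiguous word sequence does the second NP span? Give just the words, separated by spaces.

her sudden server on no steady sample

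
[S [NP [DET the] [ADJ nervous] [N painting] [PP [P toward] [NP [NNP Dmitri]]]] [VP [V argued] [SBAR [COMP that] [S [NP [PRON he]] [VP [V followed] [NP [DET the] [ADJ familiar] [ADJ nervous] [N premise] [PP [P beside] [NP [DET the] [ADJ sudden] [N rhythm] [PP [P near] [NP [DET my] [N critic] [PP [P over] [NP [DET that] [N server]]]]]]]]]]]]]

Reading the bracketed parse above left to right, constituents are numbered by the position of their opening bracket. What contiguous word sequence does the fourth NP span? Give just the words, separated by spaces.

Opening `[NP` markers occur at word positions 1, 5, 8, 10, 15, 19, 22; the fourth of these opens the constituent [NP the familiar nervous premise beside the sudden rhythm near my critic over that server].

the familiar nervous premise beside the sudden rhythm near my critic over that server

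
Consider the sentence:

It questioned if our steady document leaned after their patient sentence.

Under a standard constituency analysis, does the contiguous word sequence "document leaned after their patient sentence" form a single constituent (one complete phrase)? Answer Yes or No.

The smallest constituent containing the whole sequence is the clause [S our steady document leaned after their patient sentence], but the sequence is only part of it — it straddles the boundary between noun phrase "our steady document" and verb phrase "leaned after their patient sentence".

No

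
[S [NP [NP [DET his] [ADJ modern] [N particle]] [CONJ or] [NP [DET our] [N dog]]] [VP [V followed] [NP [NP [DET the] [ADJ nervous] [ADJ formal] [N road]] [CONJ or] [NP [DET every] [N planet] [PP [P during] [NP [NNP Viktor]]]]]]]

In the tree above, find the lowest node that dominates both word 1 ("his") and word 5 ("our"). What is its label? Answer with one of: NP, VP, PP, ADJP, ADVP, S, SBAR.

NP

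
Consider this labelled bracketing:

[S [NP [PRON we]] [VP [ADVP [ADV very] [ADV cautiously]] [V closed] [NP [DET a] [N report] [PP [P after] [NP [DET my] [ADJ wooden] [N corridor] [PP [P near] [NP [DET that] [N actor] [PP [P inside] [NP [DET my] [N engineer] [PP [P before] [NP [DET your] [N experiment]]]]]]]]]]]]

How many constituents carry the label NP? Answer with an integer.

6

Scanning left to right, an opening `[NP` appears at word positions 1, 5, 8, 12, 15, 18 — 6 in total.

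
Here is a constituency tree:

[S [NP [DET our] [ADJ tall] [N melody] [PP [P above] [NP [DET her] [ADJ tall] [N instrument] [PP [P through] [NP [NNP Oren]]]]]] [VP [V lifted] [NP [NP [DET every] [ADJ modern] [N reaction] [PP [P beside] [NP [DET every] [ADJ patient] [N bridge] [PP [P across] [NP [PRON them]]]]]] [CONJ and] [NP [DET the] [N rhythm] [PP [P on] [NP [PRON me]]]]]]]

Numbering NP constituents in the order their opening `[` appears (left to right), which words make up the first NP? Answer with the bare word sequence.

The NP opening brackets appear, in order, over: "our tall melody above her tall instrument through Oren"; "her tall instrument through Oren"; "Oren"; "every modern reaction beside every patient bridge across them and the rhythm on me"; "every modern reaction beside every patient bridge across them"; "every patient bridge across them"; "them"; "the rhythm on me"; "me". The first one spans "our tall melody above her tall instrument through Oren".

our tall melody above her tall instrument through Oren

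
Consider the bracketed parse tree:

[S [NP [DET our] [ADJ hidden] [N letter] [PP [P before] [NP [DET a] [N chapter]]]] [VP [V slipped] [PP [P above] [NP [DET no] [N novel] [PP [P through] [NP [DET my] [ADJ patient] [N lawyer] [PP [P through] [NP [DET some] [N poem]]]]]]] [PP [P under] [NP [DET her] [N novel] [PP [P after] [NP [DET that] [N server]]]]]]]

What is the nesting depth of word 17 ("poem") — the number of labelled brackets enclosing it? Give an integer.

Counting open brackets not yet closed at "poem": [S [VP [PP [NP [PP [NP [PP [NP [N = 9.

9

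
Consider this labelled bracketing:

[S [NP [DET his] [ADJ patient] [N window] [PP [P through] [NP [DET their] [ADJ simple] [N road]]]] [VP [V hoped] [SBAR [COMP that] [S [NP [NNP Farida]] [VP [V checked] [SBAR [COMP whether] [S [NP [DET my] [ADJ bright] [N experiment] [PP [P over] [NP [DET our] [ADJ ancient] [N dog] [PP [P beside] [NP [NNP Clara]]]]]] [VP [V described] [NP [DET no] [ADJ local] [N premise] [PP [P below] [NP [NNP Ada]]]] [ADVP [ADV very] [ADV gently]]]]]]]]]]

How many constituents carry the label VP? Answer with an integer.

Scanning left to right, an opening `[VP` appears at word positions 8, 11, 22 — 3 in total.

3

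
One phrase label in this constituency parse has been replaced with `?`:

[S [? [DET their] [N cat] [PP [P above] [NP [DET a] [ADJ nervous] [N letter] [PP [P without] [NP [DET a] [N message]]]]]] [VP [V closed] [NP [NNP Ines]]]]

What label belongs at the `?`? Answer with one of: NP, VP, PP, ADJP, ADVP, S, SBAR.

NP

The `?` node immediately contains: DET 'their', N 'cat', PP. That is the internal structure of a noun phrase, so the label is NP.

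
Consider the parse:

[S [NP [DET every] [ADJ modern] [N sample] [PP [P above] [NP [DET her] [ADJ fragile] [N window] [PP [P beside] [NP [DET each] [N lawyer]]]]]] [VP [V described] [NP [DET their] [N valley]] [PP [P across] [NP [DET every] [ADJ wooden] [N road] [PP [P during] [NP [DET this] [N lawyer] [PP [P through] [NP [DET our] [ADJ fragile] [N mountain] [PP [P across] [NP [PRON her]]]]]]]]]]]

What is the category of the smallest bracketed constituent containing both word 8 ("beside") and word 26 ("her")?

S

Both words fall inside [S every modern sample above her fragile window beside each lawyer described their valley across every wooden road during this lawyer through our fragile mountain across her] (words 1–26), and no smaller constituent contains them both. Label: S.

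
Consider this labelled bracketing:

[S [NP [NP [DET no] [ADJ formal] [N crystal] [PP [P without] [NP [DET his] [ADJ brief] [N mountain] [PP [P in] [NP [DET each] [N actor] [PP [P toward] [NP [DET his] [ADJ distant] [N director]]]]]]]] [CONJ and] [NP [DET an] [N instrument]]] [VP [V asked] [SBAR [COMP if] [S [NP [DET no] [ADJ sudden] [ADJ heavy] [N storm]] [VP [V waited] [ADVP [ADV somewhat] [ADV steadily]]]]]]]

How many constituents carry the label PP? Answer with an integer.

Listing each PP by its span: [PP without his brief mountain in each actor toward his distant director]; [PP in each actor toward his distant director]; [PP toward his distant director] — that makes 3.

3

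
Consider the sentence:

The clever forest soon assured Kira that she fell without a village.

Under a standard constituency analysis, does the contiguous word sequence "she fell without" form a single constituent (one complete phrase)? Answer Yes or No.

No

"she" belongs to the noun phrase "she" while "without" belongs to the verb phrase "fell without a village"; a span that runs across that boundary is not a single phrase.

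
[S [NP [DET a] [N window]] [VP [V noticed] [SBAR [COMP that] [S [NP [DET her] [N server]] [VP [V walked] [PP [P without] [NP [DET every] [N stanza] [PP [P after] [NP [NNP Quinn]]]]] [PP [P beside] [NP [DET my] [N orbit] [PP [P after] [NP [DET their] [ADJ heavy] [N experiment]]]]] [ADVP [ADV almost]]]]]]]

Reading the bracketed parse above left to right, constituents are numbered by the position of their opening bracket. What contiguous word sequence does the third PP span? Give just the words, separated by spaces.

beside my orbit after their heavy experiment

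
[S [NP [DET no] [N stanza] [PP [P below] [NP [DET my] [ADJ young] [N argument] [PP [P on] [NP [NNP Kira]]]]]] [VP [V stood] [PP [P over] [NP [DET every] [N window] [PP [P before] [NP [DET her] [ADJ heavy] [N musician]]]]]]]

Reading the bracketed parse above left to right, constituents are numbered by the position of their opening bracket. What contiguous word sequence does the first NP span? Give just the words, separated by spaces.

Opening `[NP` markers occur at word positions 1, 4, 8, 11, 14; the first of these opens the constituent [NP no stanza below my young argument on Kira].

no stanza below my young argument on Kira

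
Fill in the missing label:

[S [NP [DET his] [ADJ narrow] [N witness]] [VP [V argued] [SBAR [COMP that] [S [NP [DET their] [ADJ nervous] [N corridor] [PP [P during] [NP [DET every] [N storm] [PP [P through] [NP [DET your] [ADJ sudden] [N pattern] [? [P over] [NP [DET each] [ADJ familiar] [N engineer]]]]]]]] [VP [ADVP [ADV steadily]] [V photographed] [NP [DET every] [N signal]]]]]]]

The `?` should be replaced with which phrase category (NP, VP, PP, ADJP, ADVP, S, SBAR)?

PP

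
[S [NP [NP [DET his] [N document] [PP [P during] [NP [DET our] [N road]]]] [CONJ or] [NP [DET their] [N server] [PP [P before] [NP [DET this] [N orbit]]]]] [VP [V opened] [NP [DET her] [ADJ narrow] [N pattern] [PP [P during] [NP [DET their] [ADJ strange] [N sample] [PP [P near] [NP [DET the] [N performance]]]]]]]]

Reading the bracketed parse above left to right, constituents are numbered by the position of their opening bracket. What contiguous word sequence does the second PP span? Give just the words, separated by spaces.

Opening `[PP` markers occur at word positions 3, 9, 16, 20; the second of these opens the constituent [PP before this orbit].

before this orbit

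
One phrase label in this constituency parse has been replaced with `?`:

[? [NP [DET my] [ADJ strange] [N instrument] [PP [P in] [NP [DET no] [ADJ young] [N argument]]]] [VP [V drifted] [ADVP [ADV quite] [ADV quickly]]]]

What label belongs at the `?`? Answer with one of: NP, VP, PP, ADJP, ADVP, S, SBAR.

S

The `?` node immediately contains: NP, VP. That is the internal structure of a clause, so the label is S.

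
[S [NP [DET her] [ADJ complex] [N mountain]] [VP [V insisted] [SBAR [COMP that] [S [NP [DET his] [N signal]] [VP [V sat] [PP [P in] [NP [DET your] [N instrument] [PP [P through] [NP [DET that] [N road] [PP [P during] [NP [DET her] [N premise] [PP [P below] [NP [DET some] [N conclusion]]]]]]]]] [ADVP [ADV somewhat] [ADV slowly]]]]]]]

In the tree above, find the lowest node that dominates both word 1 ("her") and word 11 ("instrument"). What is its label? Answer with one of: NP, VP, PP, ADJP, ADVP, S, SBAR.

S

Both words fall inside [S her complex mountain insisted that his signal sat in your instrument through that road during her premise below some conclusion somewhat slowly] (words 1–22), and no smaller constituent contains them both. Label: S.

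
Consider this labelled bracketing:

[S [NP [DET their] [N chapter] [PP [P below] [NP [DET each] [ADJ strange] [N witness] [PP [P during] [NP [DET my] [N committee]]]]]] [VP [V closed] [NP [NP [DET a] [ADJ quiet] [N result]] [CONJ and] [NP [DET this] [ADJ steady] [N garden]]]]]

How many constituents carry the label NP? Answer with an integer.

6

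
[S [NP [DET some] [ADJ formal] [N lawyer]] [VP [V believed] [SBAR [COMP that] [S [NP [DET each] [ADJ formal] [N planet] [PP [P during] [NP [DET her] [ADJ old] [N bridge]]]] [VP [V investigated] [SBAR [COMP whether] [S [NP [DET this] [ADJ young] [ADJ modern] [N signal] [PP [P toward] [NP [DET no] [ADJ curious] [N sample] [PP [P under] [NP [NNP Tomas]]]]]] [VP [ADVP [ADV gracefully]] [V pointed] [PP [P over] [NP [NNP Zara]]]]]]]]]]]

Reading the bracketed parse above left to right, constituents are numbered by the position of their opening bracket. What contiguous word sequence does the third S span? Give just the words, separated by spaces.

Opening `[S` markers occur at word positions 1, 6, 15; the third of these opens the constituent [S this young modern signal toward no curious sample under Tomas gracefully pointed over Zara].

this young modern signal toward no curious sample under Tomas gracefully pointed over Zara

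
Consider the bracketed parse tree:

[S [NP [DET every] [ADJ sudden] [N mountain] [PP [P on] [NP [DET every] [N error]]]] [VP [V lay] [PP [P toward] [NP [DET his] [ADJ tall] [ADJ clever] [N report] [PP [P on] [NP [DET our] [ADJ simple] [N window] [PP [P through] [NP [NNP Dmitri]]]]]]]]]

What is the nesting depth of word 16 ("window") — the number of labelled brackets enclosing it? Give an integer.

Path from the root down to the word: S → VP → PP → NP → PP → NP → N. That is 7 enclosing brackets.

7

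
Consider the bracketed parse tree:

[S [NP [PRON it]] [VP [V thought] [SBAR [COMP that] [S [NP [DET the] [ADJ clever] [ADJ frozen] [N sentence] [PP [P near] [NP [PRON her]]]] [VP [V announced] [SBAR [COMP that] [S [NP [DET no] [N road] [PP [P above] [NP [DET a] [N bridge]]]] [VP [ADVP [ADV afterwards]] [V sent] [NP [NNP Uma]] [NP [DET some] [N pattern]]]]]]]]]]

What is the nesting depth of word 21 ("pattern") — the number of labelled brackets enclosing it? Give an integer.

Counting open brackets not yet closed at "pattern": [S [VP [SBAR [S [VP [SBAR [S [VP [NP [N = 10.

10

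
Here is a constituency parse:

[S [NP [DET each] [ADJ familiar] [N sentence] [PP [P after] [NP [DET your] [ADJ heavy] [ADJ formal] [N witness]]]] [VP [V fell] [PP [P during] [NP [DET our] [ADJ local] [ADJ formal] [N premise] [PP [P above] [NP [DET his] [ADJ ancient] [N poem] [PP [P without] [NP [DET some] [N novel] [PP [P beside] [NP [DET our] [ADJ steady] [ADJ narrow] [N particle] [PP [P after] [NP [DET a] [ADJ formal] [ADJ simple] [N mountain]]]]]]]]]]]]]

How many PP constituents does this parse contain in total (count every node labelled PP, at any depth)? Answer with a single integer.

Scanning left to right, an opening `[PP` appears at word positions 4, 10, 15, 19, 22, 27 — 6 in total.

6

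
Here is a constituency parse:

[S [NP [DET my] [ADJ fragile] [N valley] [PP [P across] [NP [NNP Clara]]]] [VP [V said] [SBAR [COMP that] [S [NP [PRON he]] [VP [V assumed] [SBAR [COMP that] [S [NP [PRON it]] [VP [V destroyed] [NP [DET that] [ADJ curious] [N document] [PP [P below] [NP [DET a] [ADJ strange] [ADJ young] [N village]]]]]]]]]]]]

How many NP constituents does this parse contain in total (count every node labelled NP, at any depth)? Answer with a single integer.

The NP constituents are: [NP my fragile valley across Clara]; [NP Clara]; [NP he]; [NP it]; [NP that curious document below a strange young village]; [NP a strange young village]. Total: 6.

6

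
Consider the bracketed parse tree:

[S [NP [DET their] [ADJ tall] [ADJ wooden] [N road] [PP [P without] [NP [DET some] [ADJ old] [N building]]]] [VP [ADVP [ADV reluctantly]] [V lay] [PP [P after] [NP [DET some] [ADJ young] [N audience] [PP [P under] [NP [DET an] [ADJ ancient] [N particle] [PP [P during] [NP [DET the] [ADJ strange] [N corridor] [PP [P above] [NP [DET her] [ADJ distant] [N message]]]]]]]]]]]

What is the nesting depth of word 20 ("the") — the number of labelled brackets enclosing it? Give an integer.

9

Path from the root down to the word: S → VP → PP → NP → PP → NP → PP → NP → DET. That is 9 enclosing brackets.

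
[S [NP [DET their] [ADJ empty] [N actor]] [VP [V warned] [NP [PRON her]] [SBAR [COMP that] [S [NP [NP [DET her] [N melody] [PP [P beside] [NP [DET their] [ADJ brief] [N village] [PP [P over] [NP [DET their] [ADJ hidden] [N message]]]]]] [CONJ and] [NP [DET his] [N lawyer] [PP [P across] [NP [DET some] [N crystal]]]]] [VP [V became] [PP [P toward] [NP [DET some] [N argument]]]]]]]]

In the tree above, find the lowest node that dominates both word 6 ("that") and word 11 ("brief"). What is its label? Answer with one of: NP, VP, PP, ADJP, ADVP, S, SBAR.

Both words fall inside [SBAR that her melody beside their brief village over their hidden message and his lawyer across some crystal became toward some argument] (words 6–26), and no smaller constituent contains them both. Label: SBAR.

SBAR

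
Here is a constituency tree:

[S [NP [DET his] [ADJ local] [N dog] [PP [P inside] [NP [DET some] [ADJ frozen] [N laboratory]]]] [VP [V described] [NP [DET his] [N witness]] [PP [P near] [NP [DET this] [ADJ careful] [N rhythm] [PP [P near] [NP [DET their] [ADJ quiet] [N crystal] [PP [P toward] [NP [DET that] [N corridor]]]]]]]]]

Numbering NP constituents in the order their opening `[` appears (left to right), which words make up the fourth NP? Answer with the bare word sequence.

The NP opening brackets appear, in order, over: "his local dog inside some frozen laboratory"; "some frozen laboratory"; "his witness"; "this careful rhythm near their quiet crystal toward that corridor"; "their quiet crystal toward that corridor"; "that corridor". The fourth one spans "this careful rhythm near their quiet crystal toward that corridor".

this careful rhythm near their quiet crystal toward that corridor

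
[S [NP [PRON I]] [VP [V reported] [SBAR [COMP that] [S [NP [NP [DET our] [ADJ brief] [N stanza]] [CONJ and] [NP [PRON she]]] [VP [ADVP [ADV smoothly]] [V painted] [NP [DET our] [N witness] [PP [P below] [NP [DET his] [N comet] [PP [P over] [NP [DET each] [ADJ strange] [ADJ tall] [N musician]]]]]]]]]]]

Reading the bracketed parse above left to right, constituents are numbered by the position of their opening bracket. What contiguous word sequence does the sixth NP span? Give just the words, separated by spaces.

his comet over each strange tall musician

The NP opening brackets appear, in order, over: "I"; "our brief stanza and she"; "our brief stanza"; "she"; "our witness below his comet over each strange tall musician"; "his comet over each strange tall musician"; "each strange tall musician". The sixth one spans "his comet over each strange tall musician".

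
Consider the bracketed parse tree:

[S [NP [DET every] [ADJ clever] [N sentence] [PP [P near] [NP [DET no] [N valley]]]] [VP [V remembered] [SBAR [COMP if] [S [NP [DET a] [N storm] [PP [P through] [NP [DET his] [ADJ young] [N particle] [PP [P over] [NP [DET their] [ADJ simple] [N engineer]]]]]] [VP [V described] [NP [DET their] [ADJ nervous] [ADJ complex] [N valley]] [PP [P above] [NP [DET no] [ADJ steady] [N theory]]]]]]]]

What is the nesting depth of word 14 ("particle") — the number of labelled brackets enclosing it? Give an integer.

8

Path from the root down to the word: S → VP → SBAR → S → NP → PP → NP → N. That is 8 enclosing brackets.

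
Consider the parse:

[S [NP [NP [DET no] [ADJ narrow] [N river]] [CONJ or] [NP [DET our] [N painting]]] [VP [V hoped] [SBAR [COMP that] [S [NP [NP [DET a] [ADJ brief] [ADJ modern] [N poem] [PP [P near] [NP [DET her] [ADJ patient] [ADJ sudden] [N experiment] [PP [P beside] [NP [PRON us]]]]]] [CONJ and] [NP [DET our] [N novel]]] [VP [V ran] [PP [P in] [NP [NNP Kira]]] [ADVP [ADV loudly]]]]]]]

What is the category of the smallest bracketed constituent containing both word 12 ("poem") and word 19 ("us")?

The smallest bracket enclosing both words is [NP a brief modern poem near her patient sudden experiment beside us], so the label is NP.

NP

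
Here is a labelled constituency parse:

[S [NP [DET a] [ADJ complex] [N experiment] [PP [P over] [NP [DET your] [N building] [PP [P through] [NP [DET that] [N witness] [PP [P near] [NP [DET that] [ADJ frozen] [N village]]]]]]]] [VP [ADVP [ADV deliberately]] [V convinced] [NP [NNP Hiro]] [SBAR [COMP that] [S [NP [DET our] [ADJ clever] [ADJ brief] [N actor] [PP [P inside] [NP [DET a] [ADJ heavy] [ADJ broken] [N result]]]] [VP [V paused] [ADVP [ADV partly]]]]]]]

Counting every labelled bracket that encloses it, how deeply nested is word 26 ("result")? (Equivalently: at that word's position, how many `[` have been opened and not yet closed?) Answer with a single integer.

8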